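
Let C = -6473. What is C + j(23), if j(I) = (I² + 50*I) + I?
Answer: -4771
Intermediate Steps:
j(I) = I² + 51*I
C + j(23) = -6473 + 23*(51 + 23) = -6473 + 23*74 = -6473 + 1702 = -4771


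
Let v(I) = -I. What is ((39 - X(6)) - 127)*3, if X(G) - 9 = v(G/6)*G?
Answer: -273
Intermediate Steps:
X(G) = 9 - G²/6 (X(G) = 9 + (-G/6)*G = 9 - G²/6)
((39 - X(6)) - 127)*3 = ((39 - (9 - ⅙*6²)) - 127)*3 = ((39 - (9 - ⅙*36)) - 127)*3 = ((39 - (9 - 6)) - 127)*3 = ((39 - 1*3) - 127)*3 = ((39 - 3) - 127)*3 = (36 - 127)*3 = -91*3 = -273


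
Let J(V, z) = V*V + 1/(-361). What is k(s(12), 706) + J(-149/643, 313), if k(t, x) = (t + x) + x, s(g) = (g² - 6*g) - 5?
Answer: 220755877743/149255089 ≈ 1479.1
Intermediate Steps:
s(g) = -5 + g² - 6*g
J(V, z) = -1/361 + V² (J(V, z) = V² - 1/361 = -1/361 + V²)
k(t, x) = t + 2*x
k(s(12), 706) + J(-149/643, 313) = ((-5 + 12² - 6*12) + 2*706) + (-1/361 + (-149/643)²) = ((-5 + 144 - 72) + 1412) + (-1/361 + (-149*1/643)²) = (67 + 1412) + (-1/361 + (-149/643)²) = 1479 + (-1/361 + 22201/413449) = 1479 + 7601112/149255089 = 220755877743/149255089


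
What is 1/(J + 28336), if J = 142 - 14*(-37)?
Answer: 1/28996 ≈ 3.4488e-5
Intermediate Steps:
J = 660 (J = 142 + 518 = 660)
1/(J + 28336) = 1/(660 + 28336) = 1/28996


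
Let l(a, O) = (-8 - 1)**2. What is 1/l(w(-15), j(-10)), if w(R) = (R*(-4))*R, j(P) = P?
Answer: 1/81 ≈ 0.012346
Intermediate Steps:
w(R) = -4*R**2 (w(R) = (-4*R)*R = -4*R**2)
l(a, O) = 81 (l(a, O) = (-9)**2 = 81)
1/l(w(-15), j(-10)) = 1/81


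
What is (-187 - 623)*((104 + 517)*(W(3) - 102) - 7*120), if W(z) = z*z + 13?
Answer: 40921200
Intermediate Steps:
W(z) = 13 + z² (W(z) = z² + 13 = 13 + z²)
(-187 - 623)*((104 + 517)*(W(3) - 102) - 7*120) = (-187 - 623)*((104 + 517)*((13 + 3²) - 102) - 7*120) = -810*(621*((13 + 9) - 102) - 840) = -810*(621*(22 - 102) - 840) = -810*(621*(-80) - 840) = -810*(-49680 - 840) = -810*(-50520) = 40921200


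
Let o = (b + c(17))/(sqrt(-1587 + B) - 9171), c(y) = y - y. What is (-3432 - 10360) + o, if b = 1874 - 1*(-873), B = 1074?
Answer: -128893259545/9345306 - 2747*I*sqrt(57)/28035918 ≈ -13792.0 - 0.00073974*I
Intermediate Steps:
c(y) = 0
b = 2747 (b = 1874 + 873 = 2747)
o = 2747/(-9171 + 3*I*sqrt(57)) (o = (2747 + 0)/(sqrt(-1587 + 1074) - 9171) = 2747/(sqrt(-513) - 9171) = 2747/(3*I*sqrt(57) - 9171) = 2747/(-9171 + 3*I*sqrt(57)) ≈ -0.29953 - 0.00073974*I)
(-3432 - 10360) + o = (-3432 - 10360) + (-2799193/9345306 - 2747*I*sqrt(57)/28035918) = -13792 + (-2799193/9345306 - 2747*I*sqrt(57)/28035918) = -128893259545/9345306 - 2747*I*sqrt(57)/28035918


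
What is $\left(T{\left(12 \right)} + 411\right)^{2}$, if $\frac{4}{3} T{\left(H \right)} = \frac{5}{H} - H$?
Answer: $\frac{41434969}{256} \approx 1.6186 \cdot 10^{5}$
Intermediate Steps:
$T{\left(H \right)} = - \frac{3 H}{4} + \frac{15}{4 H}$ ($T{\left(H \right)} = \frac{3 \left(\frac{5}{H} - H\right)}{4} = \frac{3 \left(- H + \frac{5}{H}\right)}{4} = - \frac{3 H}{4} + \frac{15}{4 H}$)
$\left(T{\left(12 \right)} + 411\right)^{2} = \left(\frac{3 \left(5 - 12^{2}\right)}{4 \cdot 12} + 411\right)^{2} = \left(\frac{3}{4} \cdot \frac{1}{12} \left(5 - 144\right) + 411\right)^{2} = \left(\frac{3}{4} \cdot \frac{1}{12} \left(-139\right) + 411\right)^{2} = \left(- \frac{139}{16} + 411\right)^{2} = \left(\frac{6437}{16}\right)^{2} = \frac{41434969}{256}$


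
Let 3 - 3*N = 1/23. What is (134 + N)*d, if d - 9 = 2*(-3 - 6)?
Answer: -27942/23 ≈ -1214.9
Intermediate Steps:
d = -9 (d = 9 + 2*(-3 - 6) = 9 + 2*(-9) = 9 - 18 = -9)
N = 68/69 (N = 1 - 1/3/23 = 1 - 1/3*1/23 = 1 - 1/69 = 68/69 ≈ 0.98551)
(134 + N)*d = (134 + 68/69)*(-9) = (9314/69)*(-9) = -27942/23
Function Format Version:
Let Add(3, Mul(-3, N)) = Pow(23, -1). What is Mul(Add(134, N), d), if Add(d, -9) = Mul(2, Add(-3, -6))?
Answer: Rational(-27942, 23) ≈ -1214.9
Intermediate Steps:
d = -9 (d = Add(9, Mul(2, Add(-3, -6))) = Add(9, Mul(2, -9)) = Add(9, -18) = -9)
N = Rational(68, 69) (N = Add(1, Mul(Rational(-1, 3), Pow(23, -1))) = Add(1, Mul(Rational(-1, 3), Rational(1, 23))) = Add(1, Rational(-1, 69)) = Rational(68, 69) ≈ 0.98551)
Mul(Add(134, N), d) = Mul(Add(134, Rational(68, 69)), -9) = Mul(Rational(9314, 69), -9) = Rational(-27942, 23)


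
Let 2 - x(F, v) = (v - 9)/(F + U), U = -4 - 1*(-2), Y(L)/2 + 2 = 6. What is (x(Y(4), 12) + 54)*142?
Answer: 7881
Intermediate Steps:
Y(L) = 8 (Y(L) = -4 + 2*6 = -4 + 12 = 8)
U = -2 (U = -4 + 2 = -2)
x(F, v) = 2 - (-9 + v)/(-2 + F) (x(F, v) = 2 - (v - 9)/(F - 2) = 2 - (-9 + v)/(-2 + F))
(x(Y(4), 12) + 54)*142 = ((5 - 1*12 + 2*8)/(-2 + 8) + 54)*142 = ((5 - 12 + 16)/6 + 54)*142 = ((⅙)*9 + 54)*142 = (3/2 + 54)*142 = (111/2)*142 = 7881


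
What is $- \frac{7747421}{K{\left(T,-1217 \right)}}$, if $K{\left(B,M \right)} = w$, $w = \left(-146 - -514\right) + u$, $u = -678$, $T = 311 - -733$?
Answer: $\frac{7747421}{310} \approx 24992.0$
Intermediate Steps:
$T = 1044$ ($T = 311 + 733 = 1044$)
$w = -310$ ($w = \left(-146 - -514\right) - 678 = \left(-146 + 514\right) - 678 = 368 - 678 = -310$)
$K{\left(B,M \right)} = -310$
$- \frac{7747421}{K{\left(T,-1217 \right)}} = - \frac{7747421}{-310} = \left(-7747421\right) \left(- \frac{1}{310}\right) = \frac{7747421}{310}$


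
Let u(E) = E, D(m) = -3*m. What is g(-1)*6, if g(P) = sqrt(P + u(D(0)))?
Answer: 6*I ≈ 6.0*I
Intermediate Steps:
g(P) = sqrt(P) (g(P) = sqrt(P - 3*0) = sqrt(P + 0) = sqrt(P))
g(-1)*6 = sqrt(-1)*6 = I*6 = 6*I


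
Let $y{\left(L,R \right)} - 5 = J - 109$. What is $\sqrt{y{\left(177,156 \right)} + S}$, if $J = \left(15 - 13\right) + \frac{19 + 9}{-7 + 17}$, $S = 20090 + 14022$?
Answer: $\frac{12 \sqrt{5905}}{5} \approx 184.43$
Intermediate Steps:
$S = 34112$
$J = \frac{24}{5}$ ($J = 2 + \frac{28}{10} = 2 + 28 \cdot \frac{1}{10} = 2 + \frac{14}{5} = \frac{24}{5} \approx 4.8$)
$y{\left(L,R \right)} = - \frac{496}{5}$ ($y{\left(L,R \right)} = 5 + \left(\frac{24}{5} - 109\right) = 5 - \frac{521}{5} = - \frac{496}{5}$)
$\sqrt{y{\left(177,156 \right)} + S} = \sqrt{- \frac{496}{5} + 34112} = \sqrt{\frac{170064}{5}} = \frac{12 \sqrt{5905}}{5}$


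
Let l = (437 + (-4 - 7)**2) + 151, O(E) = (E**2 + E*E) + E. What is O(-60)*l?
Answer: 5062260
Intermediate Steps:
O(E) = E + 2*E**2 (O(E) = (E**2 + E**2) + E = 2*E**2 + E = E + 2*E**2)
l = 709 (l = (437 + (-11)**2) + 151 = (437 + 121) + 151 = 558 + 151 = 709)
O(-60)*l = -60*(1 + 2*(-60))*709 = -60*(1 - 120)*709 = -60*(-119)*709 = 7140*709 = 5062260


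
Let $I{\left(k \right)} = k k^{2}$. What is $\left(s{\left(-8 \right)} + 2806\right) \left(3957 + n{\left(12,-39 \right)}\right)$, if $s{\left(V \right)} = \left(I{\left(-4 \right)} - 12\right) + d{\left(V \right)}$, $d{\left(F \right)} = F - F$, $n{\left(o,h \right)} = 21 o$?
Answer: $11490570$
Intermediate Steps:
$d{\left(F \right)} = 0$
$I{\left(k \right)} = k^{3}$
$s{\left(V \right)} = -76$ ($s{\left(V \right)} = \left(\left(-4\right)^{3} - 12\right) + 0 = \left(-64 - 12\right) + 0 = -76 + 0 = -76$)
$\left(s{\left(-8 \right)} + 2806\right) \left(3957 + n{\left(12,-39 \right)}\right) = \left(-76 + 2806\right) \left(3957 + 21 \cdot 12\right) = 2730 \left(3957 + 252\right) = 2730 \cdot 4209 = 11490570$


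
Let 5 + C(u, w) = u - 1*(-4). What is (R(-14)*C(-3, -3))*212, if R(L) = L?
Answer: 11872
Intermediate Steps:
C(u, w) = -1 + u (C(u, w) = -5 + (u - 1*(-4)) = -5 + (u + 4) = -5 + (4 + u) = -1 + u)
(R(-14)*C(-3, -3))*212 = -14*(-1 - 3)*212 = -14*(-4)*212 = 56*212 = 11872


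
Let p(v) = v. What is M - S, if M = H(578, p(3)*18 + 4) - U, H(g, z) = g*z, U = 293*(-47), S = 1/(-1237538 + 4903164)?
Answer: 173365781669/3665626 ≈ 47295.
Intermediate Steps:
S = 1/3665626 ≈ 2.7280e-7
U = -13771
M = 47295 (M = 578*(3*18 + 4) - 1*(-13771) = 578*(54 + 4) + 13771 = 578*58 + 13771 = 33524 + 13771 = 47295)
M - S = 47295 - 1*1/3665626 = 47295 - 1/3665626 = 173365781669/3665626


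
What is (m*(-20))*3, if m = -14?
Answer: 840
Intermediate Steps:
(m*(-20))*3 = -14*(-20)*3 = 280*3 = 840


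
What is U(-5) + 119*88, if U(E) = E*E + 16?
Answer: 10513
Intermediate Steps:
U(E) = 16 + E² (U(E) = E² + 16 = 16 + E²)
U(-5) + 119*88 = (16 + (-5)²) + 119*88 = (16 + 25) + 10472 = 41 + 10472 = 10513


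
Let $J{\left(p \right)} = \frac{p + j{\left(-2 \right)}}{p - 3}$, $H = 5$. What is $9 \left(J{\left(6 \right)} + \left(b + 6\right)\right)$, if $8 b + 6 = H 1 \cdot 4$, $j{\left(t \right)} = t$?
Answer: $\frac{327}{4} \approx 81.75$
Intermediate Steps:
$J{\left(p \right)} = \frac{-2 + p}{-3 + p}$ ($J{\left(p \right)} = \frac{p - 2}{p - 3} = \frac{-2 + p}{-3 + p}$)
$b = \frac{7}{4}$ ($b = - \frac{3}{4} + \frac{5 \cdot 1 \cdot 4}{8} = - \frac{3}{4} + \frac{5 \cdot 4}{8} = - \frac{3}{4} + \frac{1}{8} \cdot 20 = - \frac{3}{4} + \frac{5}{2} = \frac{7}{4} \approx 1.75$)
$9 \left(J{\left(6 \right)} + \left(b + 6\right)\right) = 9 \left(\frac{-2 + 6}{-3 + 6} + \left(\frac{7}{4} + 6\right)\right) = 9 \left(\frac{1}{3} \cdot 4 + \frac{31}{4}\right) = 9 \left(\frac{4}{3} + \frac{31}{4}\right) = 9 \cdot \frac{109}{12} = \frac{327}{4}$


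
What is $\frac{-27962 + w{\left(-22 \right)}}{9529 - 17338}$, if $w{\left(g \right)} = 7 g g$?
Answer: $\frac{24574}{7809} \approx 3.1469$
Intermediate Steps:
$w{\left(g \right)} = 7 g^{2}$
$\frac{-27962 + w{\left(-22 \right)}}{9529 - 17338} = \frac{-27962 + 7 \left(-22\right)^{2}}{9529 - 17338} = \frac{-27962 + 7 \cdot 484}{-7809} = \left(-27962 + 3388\right) \left(- \frac{1}{7809}\right) = \left(-24574\right) \left(- \frac{1}{7809}\right) = \frac{24574}{7809}$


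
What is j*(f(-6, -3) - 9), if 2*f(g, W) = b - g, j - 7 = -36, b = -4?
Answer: 232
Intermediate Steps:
j = -29 (j = 7 - 36 = -29)
f(g, W) = -2 - g/2 (f(g, W) = (-4 - g)/2 = -2 - g/2)
j*(f(-6, -3) - 9) = -29*((-2 - ½*(-6)) - 9) = -29*((-2 + 3) - 9) = -29*(1 - 9) = -29*(-8) = 232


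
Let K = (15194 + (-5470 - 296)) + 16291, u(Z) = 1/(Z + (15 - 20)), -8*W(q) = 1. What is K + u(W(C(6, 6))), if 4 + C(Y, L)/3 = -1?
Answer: 1054471/41 ≈ 25719.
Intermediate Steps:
C(Y, L) = -15 (C(Y, L) = -12 + 3*(-1) = -12 - 3 = -15)
W(q) = -⅛ (W(q) = -⅛*1 = -⅛)
u(Z) = 1/(-5 + Z) (u(Z) = 1/(Z - 5) = 1/(-5 + Z))
K = 25719 (K = (15194 - 5766) + 16291 = 9428 + 16291 = 25719)
K + u(W(C(6, 6))) = 25719 + 1/(-5 - ⅛) = 25719 + 1/(-41/8) = 25719 - 8/41 = 1054471/41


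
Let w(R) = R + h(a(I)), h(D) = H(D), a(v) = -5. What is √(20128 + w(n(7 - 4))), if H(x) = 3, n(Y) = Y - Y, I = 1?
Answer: √20131 ≈ 141.88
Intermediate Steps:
n(Y) = 0
h(D) = 3
w(R) = 3 + R (w(R) = R + 3 = 3 + R)
√(20128 + w(n(7 - 4))) = √(20128 + (3 + 0)) = √(20128 + 3) = √20131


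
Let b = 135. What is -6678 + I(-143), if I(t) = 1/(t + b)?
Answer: -53425/8 ≈ -6678.1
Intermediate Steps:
I(t) = 1/(135 + t) (I(t) = 1/(t + 135) = 1/(135 + t))
-6678 + I(-143) = -6678 + 1/(135 - 143) = -6678 + 1/(-8) = -6678 - 1/8 = -53425/8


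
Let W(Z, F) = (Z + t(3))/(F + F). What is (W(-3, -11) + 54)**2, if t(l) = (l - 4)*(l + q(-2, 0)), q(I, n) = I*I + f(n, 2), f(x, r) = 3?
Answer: 1442401/484 ≈ 2980.2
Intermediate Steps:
q(I, n) = 3 + I**2 (q(I, n) = I*I + 3 = I**2 + 3 = 3 + I**2)
t(l) = (-4 + l)*(7 + l) (t(l) = (l - 4)*(l + (3 + (-2)**2)) = (-4 + l)*(l + (3 + 4)) = (-4 + l)*(l + 7) = (-4 + l)*(7 + l))
W(Z, F) = (-10 + Z)/(2*F) (W(Z, F) = (Z + (-28 + 3**2 + 3*3))/(F + F) = (Z + (-28 + 9 + 9))/((2*F)) = (Z - 10)*(1/(2*F)) = (-10 + Z)*(1/(2*F)) = (-10 + Z)/(2*F))
(W(-3, -11) + 54)**2 = ((1/2)*(-10 - 3)/(-11) + 54)**2 = ((1/2)*(-1/11)*(-13) + 54)**2 = (13/22 + 54)**2 = (1201/22)**2 = 1442401/484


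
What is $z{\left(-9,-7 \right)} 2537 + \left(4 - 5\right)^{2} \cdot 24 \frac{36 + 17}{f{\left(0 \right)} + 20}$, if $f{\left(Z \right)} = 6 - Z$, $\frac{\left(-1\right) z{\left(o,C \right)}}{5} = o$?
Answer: $\frac{1484781}{13} \approx 1.1421 \cdot 10^{5}$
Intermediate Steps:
$z{\left(o,C \right)} = - 5 o$
$z{\left(-9,-7 \right)} 2537 + \left(4 - 5\right)^{2} \cdot 24 \frac{36 + 17}{f{\left(0 \right)} + 20} = \left(-5\right) \left(-9\right) 2537 + \left(4 - 5\right)^{2} \cdot 24 \frac{36 + 17}{\left(6 - 0\right) + 20} = 45 \cdot 2537 + \left(-1\right)^{2} \cdot 24 \frac{53}{\left(6 + 0\right) + 20} = 114165 + 1 \cdot 24 \frac{53}{6 + 20} = 114165 + 24 \cdot \frac{53}{26} = 114165 + \frac{636}{13} = \frac{1484781}{13}$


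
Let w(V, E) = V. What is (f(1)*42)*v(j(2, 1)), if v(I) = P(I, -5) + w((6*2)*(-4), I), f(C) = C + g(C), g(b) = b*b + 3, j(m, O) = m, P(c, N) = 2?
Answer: -9660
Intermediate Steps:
g(b) = 3 + b² (g(b) = b² + 3 = 3 + b²)
f(C) = 3 + C + C² (f(C) = C + (3 + C²) = 3 + C + C²)
v(I) = -46 (v(I) = 2 + (6*2)*(-4) = 2 + 12*(-4) = 2 - 48 = -46)
(f(1)*42)*v(j(2, 1)) = ((3 + 1 + 1²)*42)*(-46) = ((3 + 1 + 1)*42)*(-46) = (5*42)*(-46) = 210*(-46) = -9660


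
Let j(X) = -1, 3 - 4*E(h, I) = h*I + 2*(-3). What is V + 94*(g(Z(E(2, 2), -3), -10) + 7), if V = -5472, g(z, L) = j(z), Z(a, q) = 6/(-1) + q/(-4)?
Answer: -4908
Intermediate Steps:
E(h, I) = 9/4 - I*h/4 (E(h, I) = 3/4 - (h*I + 2*(-3))/4 = 3/4 - (I*h - 6)/4 = 3/4 - (-6 + I*h)/4 = 3/4 + (3/2 - I*h/4) = 9/4 - I*h/4)
Z(a, q) = -6 - q/4 (Z(a, q) = 6*(-1) + q*(-1/4) = -6 - q/4)
g(z, L) = -1
V + 94*(g(Z(E(2, 2), -3), -10) + 7) = -5472 + 94*(-1 + 7) = -5472 + 94*6 = -5472 + 564 = -4908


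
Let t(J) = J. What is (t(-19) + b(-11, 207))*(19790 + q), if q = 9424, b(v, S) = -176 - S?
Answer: -11744028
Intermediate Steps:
(t(-19) + b(-11, 207))*(19790 + q) = (-19 + (-176 - 1*207))*(19790 + 9424) = (-19 + (-176 - 207))*29214 = (-19 - 383)*29214 = -402*29214 = -11744028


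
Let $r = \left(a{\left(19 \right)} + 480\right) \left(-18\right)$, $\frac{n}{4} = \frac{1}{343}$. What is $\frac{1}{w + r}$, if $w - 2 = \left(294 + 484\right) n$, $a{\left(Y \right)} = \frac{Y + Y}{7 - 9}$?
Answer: $- \frac{343}{2842416} \approx -0.00012067$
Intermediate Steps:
$a{\left(Y \right)} = - Y$ ($a{\left(Y \right)} = \frac{2 Y}{-2} = 2 Y \left(- \frac{1}{2}\right) = - Y$)
$n = \frac{4}{343} \approx 0.011662$
$r = -8298$ ($r = \left(\left(-1\right) 19 + 480\right) \left(-18\right) = \left(-19 + 480\right) \left(-18\right) = 461 \left(-18\right) = -8298$)
$w = \frac{3798}{343}$ ($w = 2 + \left(294 + 484\right) \frac{4}{343} = 2 + 778 \cdot \frac{4}{343} = 2 + \frac{3112}{343} = \frac{3798}{343} \approx 11.073$)
$\frac{1}{w + r} = \frac{1}{\frac{3798}{343} - 8298} = \frac{1}{- \frac{2842416}{343}} = - \frac{343}{2842416}$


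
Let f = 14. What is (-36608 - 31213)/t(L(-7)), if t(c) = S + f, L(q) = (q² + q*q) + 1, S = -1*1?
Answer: -5217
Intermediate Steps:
S = -1
L(q) = 1 + 2*q² (L(q) = (q² + q²) + 1 = 2*q² + 1 = 1 + 2*q²)
t(c) = 13 (t(c) = -1 + 14 = 13)
(-36608 - 31213)/t(L(-7)) = (-36608 - 31213)/13 = -67821*1/13 = -5217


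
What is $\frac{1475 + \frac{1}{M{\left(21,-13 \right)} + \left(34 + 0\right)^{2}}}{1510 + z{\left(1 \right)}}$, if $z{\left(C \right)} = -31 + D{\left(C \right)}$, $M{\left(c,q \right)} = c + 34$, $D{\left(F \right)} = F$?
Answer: $\frac{893113}{896140} \approx 0.99662$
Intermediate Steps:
$M{\left(c,q \right)} = 34 + c$
$z{\left(C \right)} = -31 + C$
$\frac{1475 + \frac{1}{M{\left(21,-13 \right)} + \left(34 + 0\right)^{2}}}{1510 + z{\left(1 \right)}} = \frac{1475 + \frac{1}{\left(34 + 21\right) + \left(34 + 0\right)^{2}}}{1510 + \left(-31 + 1\right)} = \frac{1475 + \frac{1}{55 + 34^{2}}}{1510 - 30} = \frac{1475 + \frac{1}{55 + 1156}}{1480} = \left(1475 + \frac{1}{1211}\right) \frac{1}{1480} = \frac{1786226}{1211} \cdot \frac{1}{1480} = \frac{893113}{896140}$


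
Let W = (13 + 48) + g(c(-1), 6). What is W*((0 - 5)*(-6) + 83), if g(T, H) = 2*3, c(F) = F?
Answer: 7571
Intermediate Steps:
g(T, H) = 6
W = 67 (W = (13 + 48) + 6 = 61 + 6 = 67)
W*((0 - 5)*(-6) + 83) = 67*((0 - 5)*(-6) + 83) = 67*(-5*(-6) + 83) = 67*(30 + 83) = 67*113 = 7571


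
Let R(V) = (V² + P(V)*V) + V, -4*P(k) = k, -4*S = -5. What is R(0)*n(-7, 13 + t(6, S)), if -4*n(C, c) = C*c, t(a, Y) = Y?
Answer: 0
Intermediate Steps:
S = 5/4 (S = -¼*(-5) = 5/4 ≈ 1.2500)
P(k) = -k/4
n(C, c) = -C*c/4
R(V) = V + 3*V²/4 (R(V) = (V² + (-V/4)*V) + V = (V² - V²/4) + V = 3*V²/4 + V = V + 3*V²/4)
R(0)*n(-7, 13 + t(6, S)) = ((¼)*0*(4 + 3*0))*(-¼*(-7)*(13 + 5/4)) = ((¼)*0*(4 + 0))*(-¼*(-7)*57/4) = ((¼)*0*4)*(399/16) = 0*(399/16) = 0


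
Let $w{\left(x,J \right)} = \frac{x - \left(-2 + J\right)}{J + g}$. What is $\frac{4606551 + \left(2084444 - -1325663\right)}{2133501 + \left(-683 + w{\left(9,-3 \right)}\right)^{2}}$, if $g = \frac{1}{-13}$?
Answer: $\frac{3206663200}{1042490401} \approx 3.076$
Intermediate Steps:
$g = - \frac{1}{13} \approx -0.076923$
$w{\left(x,J \right)} = \frac{2 + x - J}{- \frac{1}{13} + J}$ ($w{\left(x,J \right)} = \frac{x - \left(-2 + J\right)}{J - \frac{1}{13}} = \frac{2 + x - J}{- \frac{1}{13} + J}$)
$\frac{4606551 + \left(2084444 - -1325663\right)}{2133501 + \left(-683 + w{\left(9,-3 \right)}\right)^{2}} = \frac{4606551 + \left(2084444 - -1325663\right)}{2133501 + \left(-683 + \frac{13 \left(2 + 9 - -3\right)}{-1 + 13 \left(-3\right)}\right)^{2}} = \frac{4606551 + \left(2084444 + 1325663\right)}{2133501 + \left(-683 + \frac{13 \left(2 + 9 + 3\right)}{-1 - 39}\right)^{2}} = \frac{4606551 + 3410107}{2133501 + \left(-683 + 13 \frac{1}{-40} \cdot 14\right)^{2}} = \frac{8016658}{2133501 + \left(-683 + 13 \left(- \frac{1}{40}\right) 14\right)^{2}} = \frac{8016658}{2133501 + \left(-683 - \frac{91}{20}\right)^{2}} = \frac{8016658}{2133501 + \left(- \frac{13751}{20}\right)^{2}} = \frac{8016658}{2133501 + \frac{189090001}{400}} = \frac{8016658}{\frac{1042490401}{400}} = 8016658 \cdot \frac{400}{1042490401} = \frac{3206663200}{1042490401}$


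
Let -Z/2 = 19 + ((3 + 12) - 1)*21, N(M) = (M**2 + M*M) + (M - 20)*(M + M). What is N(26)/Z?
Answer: -832/313 ≈ -2.6581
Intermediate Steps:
N(M) = 2*M**2 + 2*M*(-20 + M) (N(M) = (M**2 + M**2) + (-20 + M)*(2*M) = 2*M**2 + 2*M*(-20 + M))
Z = -626 (Z = -2*(19 + ((3 + 12) - 1)*21) = -2*(19 + (15 - 1)*21) = -2*(19 + 14*21) = -2*(19 + 294) = -2*313 = -626)
N(26)/Z = (4*26*(-10 + 26))/(-626) = (4*26*16)*(-1/626) = 1664*(-1/626) = -832/313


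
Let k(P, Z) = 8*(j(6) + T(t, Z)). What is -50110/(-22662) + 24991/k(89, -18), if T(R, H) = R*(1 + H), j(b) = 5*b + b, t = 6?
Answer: -89981327/1994256 ≈ -45.120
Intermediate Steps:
j(b) = 6*b
k(P, Z) = 336 + 48*Z (k(P, Z) = 8*(6*6 + 6*(1 + Z)) = 8*(36 + (6 + 6*Z)) = 8*(42 + 6*Z) = 336 + 48*Z)
-50110/(-22662) + 24991/k(89, -18) = -50110/(-22662) + 24991/(336 + 48*(-18)) = -50110*(-1/22662) + 24991/(336 - 864) = 25055/11331 + 24991/(-528) = 25055/11331 + 24991*(-1/528) = 25055/11331 - 24991/528 = -89981327/1994256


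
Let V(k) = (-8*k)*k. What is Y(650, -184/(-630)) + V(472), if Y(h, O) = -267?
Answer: -1782539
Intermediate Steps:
V(k) = -8*k²
Y(650, -184/(-630)) + V(472) = -267 - 8*472² = -267 - 8*222784 = -267 - 1782272 = -1782539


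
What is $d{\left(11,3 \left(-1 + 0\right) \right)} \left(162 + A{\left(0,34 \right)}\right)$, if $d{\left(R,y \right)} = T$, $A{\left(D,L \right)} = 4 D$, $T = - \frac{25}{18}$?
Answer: $-225$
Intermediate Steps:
$T = - \frac{25}{18}$ ($T = \left(-25\right) \frac{1}{18} = - \frac{25}{18} \approx -1.3889$)
$d{\left(R,y \right)} = - \frac{25}{18}$
$d{\left(11,3 \left(-1 + 0\right) \right)} \left(162 + A{\left(0,34 \right)}\right) = - \frac{25 \left(162 + 4 \cdot 0\right)}{18} = - \frac{25 \left(162 + 0\right)}{18} = \left(- \frac{25}{18}\right) 162 = -225$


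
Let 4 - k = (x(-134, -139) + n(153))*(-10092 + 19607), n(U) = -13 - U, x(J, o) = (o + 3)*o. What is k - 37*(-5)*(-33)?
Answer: -178298171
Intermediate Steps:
x(J, o) = o*(3 + o) (x(J, o) = (3 + o)*o = o*(3 + o))
k = -178292066 (k = 4 - (-139*(3 - 139) + (-13 - 1*153))*(-10092 + 19607) = 4 - (-139*(-136) + (-13 - 153))*9515 = 4 - (18904 - 166)*9515 = 4 - 18738*9515 = 4 - 1*178292070 = 4 - 178292070 = -178292066)
k - 37*(-5)*(-33) = -178292066 - 37*(-5)*(-33) = -178292066 - (-185)*(-33) = -178292066 - 1*6105 = -178292066 - 6105 = -178298171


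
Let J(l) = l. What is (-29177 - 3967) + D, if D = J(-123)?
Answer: -33267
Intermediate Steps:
D = -123
(-29177 - 3967) + D = (-29177 - 3967) - 123 = -33144 - 123 = -33267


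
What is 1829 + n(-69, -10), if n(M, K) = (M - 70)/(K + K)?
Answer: 36719/20 ≈ 1835.9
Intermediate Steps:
n(M, K) = (-70 + M)/(2*K) (n(M, K) = (-70 + M)/((2*K)) = (-70 + M)*(1/(2*K)) = (-70 + M)/(2*K))
1829 + n(-69, -10) = 1829 + (½)*(-70 - 69)/(-10) = 1829 + (½)*(-⅒)*(-139) = 1829 + 139/20 = 36719/20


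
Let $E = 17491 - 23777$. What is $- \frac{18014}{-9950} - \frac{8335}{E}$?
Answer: $\frac{98084627}{31272850} \approx 3.1364$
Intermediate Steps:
$E = -6286$
$- \frac{18014}{-9950} - \frac{8335}{E} = - \frac{18014}{-9950} - \frac{8335}{-6286} = \left(-18014\right) \left(- \frac{1}{9950}\right) - - \frac{8335}{6286} = \frac{9007}{4975} + \frac{8335}{6286} = \frac{98084627}{31272850}$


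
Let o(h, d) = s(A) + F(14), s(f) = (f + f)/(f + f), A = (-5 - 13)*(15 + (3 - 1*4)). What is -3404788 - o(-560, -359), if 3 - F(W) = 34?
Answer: -3404758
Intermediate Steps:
F(W) = -31 (F(W) = 3 - 1*34 = 3 - 34 = -31)
A = -252 (A = -18*(15 + (3 - 4)) = -18*(15 - 1) = -18*14 = -252)
s(f) = 1 (s(f) = (2*f)/((2*f)) = (2*f)*(1/(2*f)) = 1)
o(h, d) = -30 (o(h, d) = 1 - 31 = -30)
-3404788 - o(-560, -359) = -3404788 - 1*(-30) = -3404788 + 30 = -3404758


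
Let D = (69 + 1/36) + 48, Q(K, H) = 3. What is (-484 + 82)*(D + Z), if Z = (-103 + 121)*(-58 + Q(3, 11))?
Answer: 2105609/6 ≈ 3.5094e+5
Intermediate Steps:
Z = -990 (Z = (-103 + 121)*(-58 + 3) = 18*(-55) = -990)
D = 4213/36 (D = (69 + 1/36) + 48 = 2485/36 + 48 = 4213/36 ≈ 117.03)
(-484 + 82)*(D + Z) = (-484 + 82)*(4213/36 - 990) = -402*(-31427/36) = 2105609/6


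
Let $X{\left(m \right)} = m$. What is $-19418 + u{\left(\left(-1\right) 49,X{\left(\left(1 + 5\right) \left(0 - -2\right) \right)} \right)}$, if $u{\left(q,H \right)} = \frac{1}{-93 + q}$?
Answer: $- \frac{2757357}{142} \approx -19418.0$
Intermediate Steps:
$-19418 + u{\left(\left(-1\right) 49,X{\left(\left(1 + 5\right) \left(0 - -2\right) \right)} \right)} = -19418 + \frac{1}{-93 - 49} = -19418 + \frac{1}{-142} = -19418 - \frac{1}{142} = - \frac{2757357}{142}$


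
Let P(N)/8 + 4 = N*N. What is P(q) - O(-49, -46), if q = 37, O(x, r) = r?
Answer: 10966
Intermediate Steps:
P(N) = -32 + 8*N² (P(N) = -32 + 8*(N*N) = -32 + 8*N²)
P(q) - O(-49, -46) = (-32 + 8*37²) - 1*(-46) = (-32 + 8*1369) + 46 = (-32 + 10952) + 46 = 10920 + 46 = 10966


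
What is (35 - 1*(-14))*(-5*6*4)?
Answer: -5880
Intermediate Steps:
(35 - 1*(-14))*(-5*6*4) = (35 + 14)*(-30*4) = 49*(-120) = -5880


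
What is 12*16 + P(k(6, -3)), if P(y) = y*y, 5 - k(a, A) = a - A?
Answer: 208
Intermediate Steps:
k(a, A) = 5 + A - a (k(a, A) = 5 - (a - A) = 5 + (A - a) = 5 + A - a)
P(y) = y**2
12*16 + P(k(6, -3)) = 12*16 + (5 - 3 - 1*6)**2 = 192 + (5 - 3 - 6)**2 = 192 + (-4)**2 = 192 + 16 = 208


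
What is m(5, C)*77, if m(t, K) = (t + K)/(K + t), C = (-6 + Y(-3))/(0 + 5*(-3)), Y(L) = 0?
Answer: 77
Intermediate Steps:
C = ⅖ (C = (-6 + 0)/(0 + 5*(-3)) = -6/(0 - 15) = -6/(-15) = -6*(-1/15) = ⅖ ≈ 0.40000)
m(t, K) = 1 (m(t, K) = (K + t)/(K + t) = 1)
m(5, C)*77 = 1*77 = 77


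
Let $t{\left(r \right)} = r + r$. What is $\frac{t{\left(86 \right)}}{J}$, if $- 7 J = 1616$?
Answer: $- \frac{301}{404} \approx -0.74505$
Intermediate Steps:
$J = - \frac{1616}{7}$ ($J = \left(- \frac{1}{7}\right) 1616 = - \frac{1616}{7} \approx -230.86$)
$t{\left(r \right)} = 2 r$
$\frac{t{\left(86 \right)}}{J} = \frac{2 \cdot 86}{- \frac{1616}{7}} = 172 \left(- \frac{7}{1616}\right) = - \frac{301}{404}$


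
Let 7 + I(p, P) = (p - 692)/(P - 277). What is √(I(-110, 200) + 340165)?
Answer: 2*√504214634/77 ≈ 583.24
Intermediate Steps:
I(p, P) = -7 + (-692 + p)/(-277 + P) (I(p, P) = -7 + (p - 692)/(P - 277) = -7 + (-692 + p)/(-277 + P))
√(I(-110, 200) + 340165) = √((1247 - 110 - 7*200)/(-277 + 200) + 340165) = √((1247 - 110 - 1400)/(-77) + 340165) = √(-1/77*(-263) + 340165) = √(263/77 + 340165) = √(26192968/77) = 2*√504214634/77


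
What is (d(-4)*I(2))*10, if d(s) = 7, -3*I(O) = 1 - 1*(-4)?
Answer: -350/3 ≈ -116.67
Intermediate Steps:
I(O) = -5/3 (I(O) = -(1 - 1*(-4))/3 = -(1 + 4)/3 = -⅓*5 = -5/3)
(d(-4)*I(2))*10 = (7*(-5/3))*10 = -35/3*10 = -350/3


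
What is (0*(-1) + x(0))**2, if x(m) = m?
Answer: 0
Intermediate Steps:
(0*(-1) + x(0))**2 = (0*(-1) + 0)**2 = (0 + 0)**2 = 0**2 = 0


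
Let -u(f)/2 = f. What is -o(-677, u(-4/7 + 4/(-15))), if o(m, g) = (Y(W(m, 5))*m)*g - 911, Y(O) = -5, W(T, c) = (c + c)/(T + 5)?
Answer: -100021/21 ≈ -4762.9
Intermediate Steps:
u(f) = -2*f
W(T, c) = 2*c/(5 + T) (W(T, c) = (2*c)/(5 + T) = 2*c/(5 + T))
o(m, g) = -911 - 5*g*m (o(m, g) = (-5*m)*g - 911 = -5*g*m - 911 = -911 - 5*g*m)
-o(-677, u(-4/7 + 4/(-15))) = -(-911 - 5*(-2*(-4/7 + 4/(-15)))*(-677)) = -(-911 - 5*(-2*(-4*1/7 + 4*(-1/15)))*(-677)) = -(-911 - 5*(-2*(-4/7 - 4/15))*(-677)) = -(-911 - 5*(-2*(-88/105))*(-677)) = -(-911 - 5*176/105*(-677)) = -(-911 + 119152/21) = -1*100021/21 = -100021/21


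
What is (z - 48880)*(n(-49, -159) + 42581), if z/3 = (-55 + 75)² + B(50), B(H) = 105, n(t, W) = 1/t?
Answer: -98825556820/49 ≈ -2.0168e+9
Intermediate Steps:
z = 1515 (z = 3*((-55 + 75)² + 105) = 3*(20² + 105) = 3*(400 + 105) = 3*505 = 1515)
(z - 48880)*(n(-49, -159) + 42581) = (1515 - 48880)*(1/(-49) + 42581) = -47365*(-1/49 + 42581) = -47365*2086468/49 = -98825556820/49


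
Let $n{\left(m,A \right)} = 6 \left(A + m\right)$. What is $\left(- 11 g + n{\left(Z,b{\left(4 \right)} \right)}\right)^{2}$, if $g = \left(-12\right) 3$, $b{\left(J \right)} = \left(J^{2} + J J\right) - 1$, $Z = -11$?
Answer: $266256$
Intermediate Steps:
$b{\left(J \right)} = -1 + 2 J^{2}$ ($b{\left(J \right)} = \left(J^{2} + J^{2}\right) - 1 = 2 J^{2} - 1 = -1 + 2 J^{2}$)
$n{\left(m,A \right)} = 6 A + 6 m$
$g = -36$
$\left(- 11 g + n{\left(Z,b{\left(4 \right)} \right)}\right)^{2} = \left(\left(-11\right) \left(-36\right) + \left(6 \left(-1 + 2 \cdot 4^{2}\right) + 6 \left(-11\right)\right)\right)^{2} = \left(396 - \left(66 - 6 \left(-1 + 2 \cdot 16\right)\right)\right)^{2} = \left(396 - \left(66 - 6 \left(-1 + 32\right)\right)\right)^{2} = \left(396 + \left(6 \cdot 31 - 66\right)\right)^{2} = \left(396 + \left(186 - 66\right)\right)^{2} = \left(396 + 120\right)^{2} = 516^{2} = 266256$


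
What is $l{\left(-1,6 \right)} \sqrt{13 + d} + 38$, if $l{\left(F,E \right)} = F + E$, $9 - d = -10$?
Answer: $38 + 20 \sqrt{2} \approx 66.284$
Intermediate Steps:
$d = 19$ ($d = 9 - -10 = 9 + 10 = 19$)
$l{\left(F,E \right)} = E + F$
$l{\left(-1,6 \right)} \sqrt{13 + d} + 38 = \left(6 - 1\right) \sqrt{13 + 19} + 38 = 5 \sqrt{32} + 38 = 5 \cdot 4 \sqrt{2} + 38 = 20 \sqrt{2} + 38 = 38 + 20 \sqrt{2}$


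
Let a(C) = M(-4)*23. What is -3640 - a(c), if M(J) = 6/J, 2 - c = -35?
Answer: -7211/2 ≈ -3605.5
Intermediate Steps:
c = 37 (c = 2 - 1*(-35) = 2 + 35 = 37)
a(C) = -69/2 (a(C) = (6/(-4))*23 = (6*(-1/4))*23 = -3/2*23 = -69/2)
-3640 - a(c) = -3640 - 1*(-69/2) = -3640 + 69/2 = -7211/2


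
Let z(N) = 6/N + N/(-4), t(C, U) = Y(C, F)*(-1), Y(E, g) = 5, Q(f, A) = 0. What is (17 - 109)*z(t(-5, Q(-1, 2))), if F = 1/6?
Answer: -23/5 ≈ -4.6000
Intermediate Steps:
F = ⅙ ≈ 0.16667
t(C, U) = -5 (t(C, U) = 5*(-1) = -5)
z(N) = 6/N - N/4 (z(N) = 6/N + N*(-¼) = 6/N - N/4)
(17 - 109)*z(t(-5, Q(-1, 2))) = (17 - 109)*(6/(-5) - ¼*(-5)) = -92*(6*(-⅕) + 5/4) = -92*(-6/5 + 5/4) = -92*1/20 = -23/5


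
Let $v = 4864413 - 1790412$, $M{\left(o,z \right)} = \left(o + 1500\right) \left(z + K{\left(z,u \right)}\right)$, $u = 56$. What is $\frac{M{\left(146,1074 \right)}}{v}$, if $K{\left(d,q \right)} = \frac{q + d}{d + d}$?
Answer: $\frac{135682249}{235819791} \approx 0.57536$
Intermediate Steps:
$K{\left(d,q \right)} = \frac{d + q}{2 d}$
$M{\left(o,z \right)} = \left(1500 + o\right) \left(z + \frac{56 + z}{2 z}\right)$ ($M{\left(o,z \right)} = \left(o + 1500\right) \left(z + \frac{z + 56}{2 z}\right) = \left(1500 + o\right) \left(z + \frac{56 + z}{2 z}\right)$)
$v = 3074001$
$\frac{M{\left(146,1074 \right)}}{v} = \frac{750 + \frac{1}{2} \cdot 146 + 1500 \cdot 1074 + \frac{42000}{1074} + 146 \cdot 1074 + 28 \cdot 146 \cdot \frac{1}{1074}}{3074001} = \left(750 + 73 + 1611000 + 42000 \cdot \frac{1}{1074} + 156804 + 28 \cdot 146 \cdot \frac{1}{1074}\right) \frac{1}{3074001} = \left(750 + 73 + 1611000 + \frac{7000}{179} + 156804 + \frac{2044}{537}\right) \frac{1}{3074001} = \frac{949775743}{537} \cdot \frac{1}{3074001} = \frac{135682249}{235819791}$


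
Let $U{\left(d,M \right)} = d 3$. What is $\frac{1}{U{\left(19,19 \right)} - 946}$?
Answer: $- \frac{1}{889} \approx -0.0011249$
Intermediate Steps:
$U{\left(d,M \right)} = 3 d$
$\frac{1}{U{\left(19,19 \right)} - 946} = \frac{1}{3 \cdot 19 - 946} = \frac{1}{57 - 946} = \frac{1}{-889} = - \frac{1}{889}$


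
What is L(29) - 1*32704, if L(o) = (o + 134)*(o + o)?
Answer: -23250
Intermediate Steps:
L(o) = 2*o*(134 + o) (L(o) = (134 + o)*(2*o) = 2*o*(134 + o))
L(29) - 1*32704 = 2*29*(134 + 29) - 1*32704 = 2*29*163 - 32704 = 9454 - 32704 = -23250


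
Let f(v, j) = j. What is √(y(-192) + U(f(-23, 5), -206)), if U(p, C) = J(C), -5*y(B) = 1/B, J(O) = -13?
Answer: I*√187185/120 ≈ 3.6054*I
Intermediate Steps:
y(B) = -1/(5*B)
U(p, C) = -13
√(y(-192) + U(f(-23, 5), -206)) = √(-⅕/(-192) - 13) = √(-⅕*(-1/192) - 13) = √(1/960 - 13) = √(-12479/960) = I*√187185/120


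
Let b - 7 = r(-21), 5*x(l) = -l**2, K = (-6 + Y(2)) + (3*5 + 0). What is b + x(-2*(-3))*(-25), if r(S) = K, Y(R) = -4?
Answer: 192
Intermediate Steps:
K = 5 (K = (-6 - 4) + (3*5 + 0) = -10 + (15 + 0) = -10 + 15 = 5)
x(l) = -l**2/5 (x(l) = (-l**2)/5 = -l**2/5)
r(S) = 5
b = 12 (b = 7 + 5 = 12)
b + x(-2*(-3))*(-25) = 12 - (-2*(-3))**2/5*(-25) = 12 - 1/5*6**2*(-25) = 12 - 1/5*36*(-25) = 12 - 36/5*(-25) = 12 + 180 = 192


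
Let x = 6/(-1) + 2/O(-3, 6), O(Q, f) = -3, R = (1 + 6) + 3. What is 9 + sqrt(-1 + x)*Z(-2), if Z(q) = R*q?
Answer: 9 - 20*I*sqrt(69)/3 ≈ 9.0 - 55.378*I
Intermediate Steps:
R = 10 (R = 7 + 3 = 10)
Z(q) = 10*q
x = -20/3 (x = 6/(-1) + 2/(-3) = 6*(-1) + 2*(-1/3) = -6 - 2/3 = -20/3 ≈ -6.6667)
9 + sqrt(-1 + x)*Z(-2) = 9 + sqrt(-1 - 20/3)*(10*(-2)) = 9 + sqrt(-23/3)*(-20) = 9 + (I*sqrt(69)/3)*(-20) = 9 - 20*I*sqrt(69)/3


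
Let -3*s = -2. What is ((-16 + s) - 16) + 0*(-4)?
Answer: -94/3 ≈ -31.333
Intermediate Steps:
s = ⅔ (s = -⅓*(-2) = ⅔ ≈ 0.66667)
((-16 + s) - 16) + 0*(-4) = ((-16 + ⅔) - 16) + 0*(-4) = (-46/3 - 16) + 0 = -94/3 + 0 = -94/3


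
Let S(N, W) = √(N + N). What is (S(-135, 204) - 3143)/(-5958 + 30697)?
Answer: -3143/24739 + 3*I*√30/24739 ≈ -0.12705 + 0.0006642*I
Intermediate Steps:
S(N, W) = √2*√N (S(N, W) = √(2*N) = √2*√N)
(S(-135, 204) - 3143)/(-5958 + 30697) = (√2*√(-135) - 3143)/(-5958 + 30697) = (√2*(3*I*√15) - 3143)/24739 = (3*I*√30 - 3143)*(1/24739) = (-3143 + 3*I*√30)*(1/24739) = -3143/24739 + 3*I*√30/24739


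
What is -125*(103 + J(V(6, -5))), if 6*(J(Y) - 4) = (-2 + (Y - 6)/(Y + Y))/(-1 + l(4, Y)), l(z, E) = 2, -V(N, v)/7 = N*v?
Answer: -560425/42 ≈ -13343.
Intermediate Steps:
V(N, v) = -7*N*v
J(Y) = 11/3 + (-6 + Y)/(12*Y) (J(Y) = 4 + ((-2 + (Y - 6)/(Y + Y))/(-1 + 2))/6 = 4 + ((-2 + (-6 + Y)/((2*Y)))/1)/6 = 4 + ((-2 + (-6 + Y)*(1/(2*Y)))*1)/6 = 4 + ((-2 + (-6 + Y)/(2*Y))*1)/6 = 4 + (-2 + (-6 + Y)/(2*Y))/6 = 4 + (-1/3 + (-6 + Y)/(12*Y)) = 11/3 + (-6 + Y)/(12*Y))
-125*(103 + J(V(6, -5))) = -125*(103 + (-2 + 15*(-7*6*(-5)))/(4*((-7*6*(-5))))) = -125*(103 + (1/4)*(-2 + 15*210)/210) = -125*(103 + (1/4)*(1/210)*(-2 + 3150)) = -125*(103 + (1/4)*(1/210)*3148) = -125*(103 + 787/210) = -125*22417/210 = -560425/42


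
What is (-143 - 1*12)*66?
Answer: -10230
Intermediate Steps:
(-143 - 1*12)*66 = (-143 - 12)*66 = -155*66 = -10230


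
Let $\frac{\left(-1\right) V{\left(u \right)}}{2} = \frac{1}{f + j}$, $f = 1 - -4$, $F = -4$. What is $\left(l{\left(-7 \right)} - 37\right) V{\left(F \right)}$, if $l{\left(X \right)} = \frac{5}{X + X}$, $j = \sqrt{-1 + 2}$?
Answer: $\frac{523}{42} \approx 12.452$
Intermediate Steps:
$f = 5$ ($f = 1 + 4 = 5$)
$j = 1$ ($j = \sqrt{1} = 1$)
$V{\left(u \right)} = - \frac{1}{3}$ ($V{\left(u \right)} = - \frac{2}{5 + 1} = - \frac{2}{6} = \left(-2\right) \frac{1}{6} = - \frac{1}{3}$)
$l{\left(X \right)} = \frac{5}{2 X}$
$\left(l{\left(-7 \right)} - 37\right) V{\left(F \right)} = \left(\frac{5}{2 \left(-7\right)} - 37\right) \left(- \frac{1}{3}\right) = \left(\frac{5}{2} \left(- \frac{1}{7}\right) - 37\right) \left(- \frac{1}{3}\right) = \left(- \frac{5}{14} - 37\right) \left(- \frac{1}{3}\right) = \left(- \frac{523}{14}\right) \left(- \frac{1}{3}\right) = \frac{523}{42}$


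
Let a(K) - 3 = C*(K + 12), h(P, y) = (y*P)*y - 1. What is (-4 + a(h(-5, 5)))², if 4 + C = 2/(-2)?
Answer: 323761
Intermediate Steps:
C = -5 (C = -4 + 2/(-2) = -4 + 2*(-½) = -4 - 1 = -5)
h(P, y) = -1 + P*y² (h(P, y) = (P*y)*y - 1 = P*y² - 1 = -1 + P*y²)
a(K) = -57 - 5*K (a(K) = 3 - 5*(K + 12) = 3 - 5*(12 + K) = 3 + (-60 - 5*K) = -57 - 5*K)
(-4 + a(h(-5, 5)))² = (-4 + (-57 - 5*(-1 - 5*5²)))² = (-4 + (-57 - 5*(-1 - 5*25)))² = (-4 + (-57 - 5*(-1 - 125)))² = (-4 + (-57 - 5*(-126)))² = (-4 + (-57 + 630))² = (-4 + 573)² = 569² = 323761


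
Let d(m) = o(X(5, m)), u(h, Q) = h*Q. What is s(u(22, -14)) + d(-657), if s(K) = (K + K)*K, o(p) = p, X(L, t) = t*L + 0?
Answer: 186443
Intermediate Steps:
X(L, t) = L*t (X(L, t) = L*t + 0 = L*t)
u(h, Q) = Q*h
d(m) = 5*m
s(K) = 2*K² (s(K) = (2*K)*K = 2*K²)
s(u(22, -14)) + d(-657) = 2*(-14*22)² + 5*(-657) = 2*(-308)² - 3285 = 2*94864 - 3285 = 189728 - 3285 = 186443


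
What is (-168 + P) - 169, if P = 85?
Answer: -252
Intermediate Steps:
(-168 + P) - 169 = (-168 + 85) - 169 = -83 - 169 = -252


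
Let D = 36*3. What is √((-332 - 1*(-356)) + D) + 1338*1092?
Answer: 1461096 + 2*√33 ≈ 1.4611e+6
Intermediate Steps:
D = 108
√((-332 - 1*(-356)) + D) + 1338*1092 = √((-332 - 1*(-356)) + 108) + 1338*1092 = √((-332 + 356) + 108) + 1461096 = √(24 + 108) + 1461096 = √132 + 1461096 = 2*√33 + 1461096 = 1461096 + 2*√33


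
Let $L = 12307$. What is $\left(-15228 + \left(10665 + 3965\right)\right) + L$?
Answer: $11709$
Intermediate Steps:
$\left(-15228 + \left(10665 + 3965\right)\right) + L = \left(-15228 + \left(10665 + 3965\right)\right) + 12307 = \left(-15228 + 14630\right) + 12307 = -598 + 12307 = 11709$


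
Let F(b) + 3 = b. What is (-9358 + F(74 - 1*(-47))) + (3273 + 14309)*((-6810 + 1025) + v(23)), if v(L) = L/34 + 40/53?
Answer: -91628048121/901 ≈ -1.0170e+8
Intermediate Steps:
F(b) = -3 + b
v(L) = 40/53 + L/34 (v(L) = L*(1/34) + 40*(1/53) = L/34 + 40/53 = 40/53 + L/34)
(-9358 + F(74 - 1*(-47))) + (3273 + 14309)*((-6810 + 1025) + v(23)) = (-9358 + (-3 + (74 - 1*(-47)))) + (3273 + 14309)*((-6810 + 1025) + (40/53 + (1/34)*23)) = (-9358 + (-3 + (74 + 47))) + 17582*(-5785 + (40/53 + 23/34)) = (-9358 + (-3 + 121)) + 17582*(-5785 + 2579/1802) = (-9358 + 118) + 17582*(-10421991/1802) = -9240 - 91619722881/901 = -91628048121/901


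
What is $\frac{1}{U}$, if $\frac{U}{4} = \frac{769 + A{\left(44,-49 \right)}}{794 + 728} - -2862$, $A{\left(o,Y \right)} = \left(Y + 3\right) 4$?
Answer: $\frac{761}{8713098} \approx 8.734 \cdot 10^{-5}$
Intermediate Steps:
$A{\left(o,Y \right)} = 12 + 4 Y$ ($A{\left(o,Y \right)} = \left(3 + Y\right) 4 = 12 + 4 Y$)
$U = \frac{8713098}{761}$ ($U = 4 \left(\frac{769 + \left(12 + 4 \left(-49\right)\right)}{794 + 728} - -2862\right) = 4 \left(\frac{769 + \left(12 - 196\right)}{1522} + 2862\right) = 4 \left(\left(769 - 184\right) \frac{1}{1522} + 2862\right) = 4 \left(585 \cdot \frac{1}{1522} + 2862\right) = 4 \left(\frac{585}{1522} + 2862\right) = 4 \cdot \frac{4356549}{1522} = \frac{8713098}{761} \approx 11450.0$)
$\frac{1}{U} = \frac{1}{\frac{8713098}{761}} = \frac{761}{8713098}$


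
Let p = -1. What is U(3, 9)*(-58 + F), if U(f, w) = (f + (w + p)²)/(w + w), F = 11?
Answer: -3149/18 ≈ -174.94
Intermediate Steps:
U(f, w) = (f + (-1 + w)²)/(2*w) (U(f, w) = (f + (w - 1)²)/(w + w) = (f + (-1 + w)²)/((2*w)) = (f + (-1 + w)²)*(1/(2*w)) = (f + (-1 + w)²)/(2*w))
U(3, 9)*(-58 + F) = ((½)*(3 + (-1 + 9)²)/9)*(-58 + 11) = ((½)*(⅑)*(3 + 8²))*(-47) = ((½)*(⅑)*(3 + 64))*(-47) = ((½)*(⅑)*67)*(-47) = (67/18)*(-47) = -3149/18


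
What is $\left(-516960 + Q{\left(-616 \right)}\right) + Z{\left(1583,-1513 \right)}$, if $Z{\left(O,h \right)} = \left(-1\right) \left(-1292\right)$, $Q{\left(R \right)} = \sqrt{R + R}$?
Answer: $-515668 + 4 i \sqrt{77} \approx -5.1567 \cdot 10^{5} + 35.1 i$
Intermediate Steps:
$Q{\left(R \right)} = \sqrt{2} \sqrt{R}$ ($Q{\left(R \right)} = \sqrt{2 R} = \sqrt{2} \sqrt{R}$)
$Z{\left(O,h \right)} = 1292$
$\left(-516960 + Q{\left(-616 \right)}\right) + Z{\left(1583,-1513 \right)} = \left(-516960 + \sqrt{2} \sqrt{-616}\right) + 1292 = \left(-516960 + \sqrt{2} \cdot 2 i \sqrt{154}\right) + 1292 = \left(-516960 + 4 i \sqrt{77}\right) + 1292 = -515668 + 4 i \sqrt{77}$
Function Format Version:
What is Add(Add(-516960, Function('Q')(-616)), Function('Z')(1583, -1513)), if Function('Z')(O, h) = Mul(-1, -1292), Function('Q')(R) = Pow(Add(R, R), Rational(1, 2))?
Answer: Add(-515668, Mul(4, I, Pow(77, Rational(1, 2)))) ≈ Add(-5.1567e+5, Mul(35.100, I))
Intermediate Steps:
Function('Q')(R) = Mul(Pow(2, Rational(1, 2)), Pow(R, Rational(1, 2))) (Function('Q')(R) = Pow(Mul(2, R), Rational(1, 2)) = Mul(Pow(2, Rational(1, 2)), Pow(R, Rational(1, 2))))
Function('Z')(O, h) = 1292
Add(Add(-516960, Function('Q')(-616)), Function('Z')(1583, -1513)) = Add(Add(-516960, Mul(Pow(2, Rational(1, 2)), Pow(-616, Rational(1, 2)))), 1292) = Add(Add(-516960, Mul(Pow(2, Rational(1, 2)), Mul(2, I, Pow(154, Rational(1, 2))))), 1292) = Add(Add(-516960, Mul(4, I, Pow(77, Rational(1, 2)))), 1292) = Add(-515668, Mul(4, I, Pow(77, Rational(1, 2))))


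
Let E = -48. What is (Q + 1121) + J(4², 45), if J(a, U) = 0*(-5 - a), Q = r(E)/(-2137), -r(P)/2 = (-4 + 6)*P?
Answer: 2395385/2137 ≈ 1120.9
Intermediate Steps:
r(P) = -4*P (r(P) = -2*(-4 + 6)*P = -4*P)
Q = -192/2137 (Q = -4*(-48)/(-2137) = 192*(-1/2137) = -192/2137 ≈ -0.089846)
J(a, U) = 0
(Q + 1121) + J(4², 45) = (-192/2137 + 1121) + 0 = 2395385/2137 + 0 = 2395385/2137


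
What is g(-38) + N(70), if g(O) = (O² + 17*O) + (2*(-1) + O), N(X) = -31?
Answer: 727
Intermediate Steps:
g(O) = -2 + O² + 18*O (g(O) = (O² + 17*O) + (-2 + O) = -2 + O² + 18*O)
g(-38) + N(70) = (-2 + (-38)² + 18*(-38)) - 31 = (-2 + 1444 - 684) - 31 = 758 - 31 = 727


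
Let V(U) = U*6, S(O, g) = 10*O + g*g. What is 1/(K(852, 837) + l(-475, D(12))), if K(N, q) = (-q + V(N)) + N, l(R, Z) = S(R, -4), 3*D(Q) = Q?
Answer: 1/393 ≈ 0.0025445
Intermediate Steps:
S(O, g) = g² + 10*O (S(O, g) = 10*O + g² = g² + 10*O)
D(Q) = Q/3
l(R, Z) = 16 + 10*R (l(R, Z) = (-4)² + 10*R = 16 + 10*R)
V(U) = 6*U
K(N, q) = -q + 7*N (K(N, q) = (-q + 6*N) + N = -q + 7*N)
1/(K(852, 837) + l(-475, D(12))) = 1/((-1*837 + 7*852) + (16 + 10*(-475))) = 1/((-837 + 5964) + (16 - 4750)) = 1/(5127 - 4734) = 1/393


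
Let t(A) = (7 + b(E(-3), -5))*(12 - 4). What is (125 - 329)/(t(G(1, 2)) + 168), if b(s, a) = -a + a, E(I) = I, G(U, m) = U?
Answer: -51/56 ≈ -0.91071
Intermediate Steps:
b(s, a) = 0
t(A) = 56 (t(A) = (7 + 0)*(12 - 4) = 7*8 = 56)
(125 - 329)/(t(G(1, 2)) + 168) = (125 - 329)/(56 + 168) = -204/224 = -204*1/224 = -51/56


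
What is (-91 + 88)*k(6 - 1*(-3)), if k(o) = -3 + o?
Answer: -18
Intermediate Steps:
(-91 + 88)*k(6 - 1*(-3)) = (-91 + 88)*(-3 + (6 - 1*(-3))) = -3*(-3 + (6 + 3)) = -3*(-3 + 9) = -3*6 = -18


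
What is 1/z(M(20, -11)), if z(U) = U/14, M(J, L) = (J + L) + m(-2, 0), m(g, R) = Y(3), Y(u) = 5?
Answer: 1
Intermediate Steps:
m(g, R) = 5
M(J, L) = 5 + J + L (M(J, L) = (J + L) + 5 = 5 + J + L)
z(U) = U/14 (z(U) = U*(1/14) = U/14)
1/z(M(20, -11)) = 1/((5 + 20 - 11)/14) = 1/((1/14)*14) = 1/1 = 1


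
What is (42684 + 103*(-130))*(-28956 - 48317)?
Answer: -2263635262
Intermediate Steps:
(42684 + 103*(-130))*(-28956 - 48317) = (42684 - 13390)*(-77273) = 29294*(-77273) = -2263635262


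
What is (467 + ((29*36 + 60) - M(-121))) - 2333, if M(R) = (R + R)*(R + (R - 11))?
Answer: -61988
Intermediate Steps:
M(R) = 2*R*(-11 + 2*R) (M(R) = (2*R)*(R + (-11 + R)) = (2*R)*(-11 + 2*R) = 2*R*(-11 + 2*R))
(467 + ((29*36 + 60) - M(-121))) - 2333 = (467 + ((29*36 + 60) - 2*(-121)*(-11 + 2*(-121)))) - 2333 = (467 + ((1044 + 60) - 2*(-121)*(-11 - 242))) - 2333 = (467 + (1104 - 2*(-121)*(-253))) - 2333 = (467 + (1104 - 1*61226)) - 2333 = (467 + (1104 - 61226)) - 2333 = (467 - 60122) - 2333 = -59655 - 2333 = -61988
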